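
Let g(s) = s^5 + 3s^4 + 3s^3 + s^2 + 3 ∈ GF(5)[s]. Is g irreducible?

Yes

Check for roots in GF(5): g(0) = 3; g(1) = 1; g(2) = 1; g(3) = 4; g(4) = 3.
No roots, so no linear factors.
Degree-2 irreducible divisors: test the 10 monic irreducibles of degree 2 over GF(5).
None of them divide g (all give nonzero remainder).
No irreducible factor of degree ≤ 2 exists, so g is irreducible over GF(5).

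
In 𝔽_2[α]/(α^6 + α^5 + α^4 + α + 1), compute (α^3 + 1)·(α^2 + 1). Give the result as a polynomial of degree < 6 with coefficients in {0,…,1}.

α^5 + α^3 + α^2 + 1

Multiply in 𝔽_2[α]: (α^3 + 1)·(α^2 + 1) = α^5 + α^3 + α^2 + 1.
Reduced: α^5 + α^3 + α^2 + 1.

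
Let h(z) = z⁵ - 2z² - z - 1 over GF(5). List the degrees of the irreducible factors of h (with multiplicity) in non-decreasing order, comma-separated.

Roots in GF(5): h(0) = 4; h(1) = 2; h(2) = 1; h(3) = 1; h(4) = 2.
Complete factorization: h(z) = (z² + z + 1)·(z³ - z² - 1).
Factor degrees with multiplicity: 2 + 3 = 5.

2, 3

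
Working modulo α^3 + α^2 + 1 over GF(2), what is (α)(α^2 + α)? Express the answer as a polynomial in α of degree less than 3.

Multiply in GF(2)[α]: (α)·(α^2 + α) = α^3 + α^2.
Reduce using α^3 ≡ α^2 + 1 (mod α^3 + α^2 + 1).
Reduced: 1.

1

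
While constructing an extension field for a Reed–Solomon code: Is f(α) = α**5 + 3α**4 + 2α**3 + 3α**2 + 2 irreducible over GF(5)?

No

Check for roots in GF(5): f(0) = 2; f(1) = 1; f(2) = 0 → root; f(3) = 4; f(4) = 0 → root.
f(2) = 0, so (α − 2) divides f(α); f is reducible.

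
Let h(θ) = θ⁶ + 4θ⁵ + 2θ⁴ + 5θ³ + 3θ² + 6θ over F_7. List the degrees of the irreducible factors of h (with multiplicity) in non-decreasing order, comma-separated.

Linear factors from roots: (θ), (θ + 6).
Complete factorization: h(θ) = (θ)·(θ + 6)·(θ² + 2θ + 3)·(θ² + 3θ + 5).
Factor degrees with multiplicity: 1 + 1 + 2 + 2 = 6.

1, 1, 2, 2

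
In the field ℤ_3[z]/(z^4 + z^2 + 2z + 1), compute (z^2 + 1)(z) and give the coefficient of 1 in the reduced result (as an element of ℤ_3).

0

Multiply in ℤ_3[z]: (z^2 + 1)·(z) = z^3 + z.
Reduced: z^3 + z.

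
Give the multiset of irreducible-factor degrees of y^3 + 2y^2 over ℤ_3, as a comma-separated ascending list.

1, 1, 1

Write g(y) = y^3 + 2y^2.
Roots in ℤ_3: g(0) = 0 → root; g(1) = 0 → root; g(2) = 1.
Linear factors from roots: (y), (y + 2).
Complete factorization: g(y) = (y + 2)·(y)^2.
Factor degrees with multiplicity: 1 + 1 + 1 = 3.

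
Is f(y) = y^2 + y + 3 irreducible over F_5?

Check for roots in F_5: f(0) = 3; f(1) = 0 → root; f(2) = 4; f(3) = 0 → root; f(4) = 3.
f(1) = 0, so (y − 1) divides f(y); f is reducible.

No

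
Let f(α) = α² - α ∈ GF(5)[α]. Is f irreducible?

Check for roots in GF(5): f(0) = 0 → root; f(1) = 0 → root; f(2) = 2; f(3) = 1; f(4) = 2.
f(0) = 0, so (α) divides f(α); f is reducible.

No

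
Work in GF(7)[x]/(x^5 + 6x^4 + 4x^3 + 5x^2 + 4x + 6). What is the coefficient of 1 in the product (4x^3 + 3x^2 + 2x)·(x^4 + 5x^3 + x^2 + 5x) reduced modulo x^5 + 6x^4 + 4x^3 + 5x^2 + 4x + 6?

4

Multiply in GF(7)[x]: (4x^3 + 3x^2 + 2x)·(x^4 + 5x^3 + x^2 + 5x) = 4x^7 + 2x^6 + 5x^4 + 3x^3 + 3x^2.
Reduce using x^5 ≡ x^4 + 3x^3 + 2x^2 + 3x + 1 (mod x^5 + 6x^4 + 4x^3 + 5x^2 + 4x + 6).
Reduced: 4x^3 + 5x^2 + 4x + 4.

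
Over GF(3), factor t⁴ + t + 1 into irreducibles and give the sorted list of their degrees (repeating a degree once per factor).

Write g(t) = t⁴ + t + 1.
Roots in GF(3): g(0) = 1; g(1) = 0 → root; g(2) = 1.
Linear factors from roots: (t - 1).
Complete factorization: g(t) = (t - 1)·(t³ + t² + t - 1).
Factor degrees with multiplicity: 1 + 3 = 4.

1, 3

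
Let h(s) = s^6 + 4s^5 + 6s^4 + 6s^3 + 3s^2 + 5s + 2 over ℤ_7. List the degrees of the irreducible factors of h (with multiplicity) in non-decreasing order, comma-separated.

6

Complete factorization: h(s) = (s^6 + 4s^5 + 6s^4 + 6s^3 + 3s^2 + 5s + 2).
Factor degrees with multiplicity: 6 = 6.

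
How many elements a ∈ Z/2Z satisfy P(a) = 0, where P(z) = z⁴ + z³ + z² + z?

Evaluate at each of the 2 elements of Z/2Z:
P(0) = 0 → root; P(1) = 0 → root.
Roots: {0, 1}.

2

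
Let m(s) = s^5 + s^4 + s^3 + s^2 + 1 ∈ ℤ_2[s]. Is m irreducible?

Check for roots in ℤ_2: m(0) = 1; m(1) = 1.
No roots, so no linear factors.
Monic irreducibles of degree 2 over GF(2): s^2 + s + 1.
None of them divide m (all give nonzero remainder).
No irreducible factor of degree ≤ 2 exists, so m is irreducible over GF(2).

Yes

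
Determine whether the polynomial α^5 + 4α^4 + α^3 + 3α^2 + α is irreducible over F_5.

Write h(α) = α^5 + 4α^4 + α^3 + 3α^2 + α.
Check for roots in F_5: h(0) = 0 → root; h(1) = 0 → root; h(2) = 3; h(3) = 4; h(4) = 4.
h(0) = 0, so (α) divides h(α); h is reducible.

No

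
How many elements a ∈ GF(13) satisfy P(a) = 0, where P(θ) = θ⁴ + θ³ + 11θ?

4

Evaluate at each of the 13 elements of GF(13):
P(0) = 0 → root; P(1) = 0 → root; P(2) = 7; P(3) = 11; P(4) = 0 → root; P(5) = 12; P(6) = 5; P(7) = 0 → root; P(8) = 3; P(9) = 5; P(10) = 8; P(11) = 12; P(12) = 2.
Roots: {0, 1, 4, 7}.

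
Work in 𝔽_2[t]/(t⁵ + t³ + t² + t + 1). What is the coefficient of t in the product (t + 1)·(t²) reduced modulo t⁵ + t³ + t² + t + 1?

0

Multiply in 𝔽_2[t]: (t + 1)·(t²) = t³ + t².
Reduced: t³ + t².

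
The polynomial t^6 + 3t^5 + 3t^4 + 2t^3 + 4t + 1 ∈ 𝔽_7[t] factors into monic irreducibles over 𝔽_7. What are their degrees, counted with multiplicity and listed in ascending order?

Write g(t) = t^6 + 3t^5 + 3t^4 + 2t^3 + 4t + 1.
Linear factors from roots: (t + 6), (t + 2).
Complete factorization: g(t) = (t + 2)·(t + 6)·(t^2 + 4t + 1)·(t^2 + 5t + 3).
Factor degrees with multiplicity: 1 + 1 + 2 + 2 = 6.

1, 1, 2, 2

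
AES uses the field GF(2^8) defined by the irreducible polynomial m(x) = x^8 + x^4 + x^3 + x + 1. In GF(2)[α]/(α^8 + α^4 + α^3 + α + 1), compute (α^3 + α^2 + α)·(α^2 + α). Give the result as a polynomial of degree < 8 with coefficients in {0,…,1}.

α^5 + α^2

Multiply in GF(2)[α]: (α^3 + α^2 + α)·(α^2 + α) = α^5 + α^2.
Reduced: α^5 + α^2.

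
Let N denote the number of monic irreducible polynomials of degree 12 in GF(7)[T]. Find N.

By the necklace-counting formula, N_7(12) = (1/12) Σ_{d|12} μ(12/d)·7^d.
Divisors of 12: 1, 2, 3, 4, 6, 12; μ(12/d) for each: 0, 1, 0, -1, -1, 1.
Σ = 7^2 − 7^4 − 7^6 + 7^12 = 13841167200.
N = 13841167200/12 = 1153430600.

1153430600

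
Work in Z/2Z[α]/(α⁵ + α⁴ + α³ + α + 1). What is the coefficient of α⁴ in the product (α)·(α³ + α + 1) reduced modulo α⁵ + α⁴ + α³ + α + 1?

Multiply in Z/2Z[α]: (α)·(α³ + α + 1) = α⁴ + α² + α.
Reduced: α⁴ + α² + α.

1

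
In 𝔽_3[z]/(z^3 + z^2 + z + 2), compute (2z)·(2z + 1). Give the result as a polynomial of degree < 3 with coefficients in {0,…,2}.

Multiply in 𝔽_3[z]: (2z)·(2z + 1) = z^2 + 2z.
Reduced: z^2 + 2z.

z^2 + 2z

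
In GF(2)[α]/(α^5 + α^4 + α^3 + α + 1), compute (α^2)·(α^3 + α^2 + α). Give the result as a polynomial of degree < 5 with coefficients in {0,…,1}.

α + 1

Multiply in GF(2)[α]: (α^2)·(α^3 + α^2 + α) = α^5 + α^4 + α^3.
Reduce using α^5 ≡ α^4 + α^3 + α + 1 (mod α^5 + α^4 + α^3 + α + 1).
Reduced: α + 1.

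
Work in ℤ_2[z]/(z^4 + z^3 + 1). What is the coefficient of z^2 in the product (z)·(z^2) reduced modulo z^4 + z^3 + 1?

0

Multiply in ℤ_2[z]: (z)·(z^2) = z^3.
Reduced: z^3.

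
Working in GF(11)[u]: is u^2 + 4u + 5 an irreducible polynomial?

Write m(u) = u^2 + 4u + 5.
Check each element of GF(11) for a root: m(0)=5, m(1)=10, m(2)=6, m(3)=4, m(4)=4, m(5)=6, m(6)=10, m(7)=5, m(8)=2, m(9)=1, m(10)=2.
No roots. A degree-2 polynomial over a field with no linear factor is irreducible.

Yes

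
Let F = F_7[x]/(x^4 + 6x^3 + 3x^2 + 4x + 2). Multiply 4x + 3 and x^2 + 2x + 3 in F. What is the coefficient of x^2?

4

Multiply in F_7[x]: (4x + 3)·(x^2 + 2x + 3) = 4x^3 + 4x^2 + 4x + 2.
Reduced: 4x^3 + 4x^2 + 4x + 2.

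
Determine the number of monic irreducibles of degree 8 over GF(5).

x^(5^8) − x is the product of all monic irreducibles of degree dividing 8; Möbius inversion gives N = (1/8) Σ μ(8/d)·5^d.
Divisors of 8: 1, 2, 4, 8; μ(8/d) for each: 0, 0, -1, 1.
Σ = − 5^4 + 5^8 = 390000.
N = 390000/8 = 48750.

48750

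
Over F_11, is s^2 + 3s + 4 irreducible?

No

Write f(s) = s^2 + 3s + 4.
Check each element of F_11 for a root: f(0)=4, f(1)=8, f(2)=3, f(3)=0, f(4)=10, f(5)=0, f(6)=3, f(7)=8, f(8)=4, f(9)=2, f(10)=2.
f(3) = 0, so (s − 3) divides f(s); f is reducible.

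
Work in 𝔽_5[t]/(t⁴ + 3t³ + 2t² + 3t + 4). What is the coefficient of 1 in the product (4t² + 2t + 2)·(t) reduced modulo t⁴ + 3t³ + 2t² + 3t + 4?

Multiply in 𝔽_5[t]: (4t² + 2t + 2)·(t) = 4t³ + 2t² + 2t.
Reduced: 4t³ + 2t² + 2t.

0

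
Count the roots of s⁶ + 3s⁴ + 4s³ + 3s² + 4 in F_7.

1

Write g(s) = s⁶ + 3s⁴ + 4s³ + 3s² + 4.
Evaluate at each of the 7 elements of F_7:
g(0) = 4; g(1) = 1; g(2) = 6; g(3) = 5; g(4) = 6; g(5) = 5; g(6) = 0 → root.
Roots: {6}.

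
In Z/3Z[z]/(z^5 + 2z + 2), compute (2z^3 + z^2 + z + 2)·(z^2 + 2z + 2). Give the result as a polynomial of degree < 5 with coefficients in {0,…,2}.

2z^4 + z^3 + 2z

Multiply in Z/3Z[z]: (2z^3 + z^2 + z + 2)·(z^2 + 2z + 2) = 2z^5 + 2z^4 + z^3 + 1.
Reduce using z^5 ≡ z + 1 (mod z^5 + 2z + 2).
Reduced: 2z^4 + z^3 + 2z.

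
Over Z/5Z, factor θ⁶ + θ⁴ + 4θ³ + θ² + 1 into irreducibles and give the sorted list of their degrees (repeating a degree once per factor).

1, 1, 1, 1, 2

Write g(θ) = θ⁶ + θ⁴ + 4θ³ + θ² + 1.
Roots in Z/5Z: g(0) = 1; g(1) = 3; g(2) = 2; g(3) = 3; g(4) = 0 → root.
Linear factors from roots: (θ + 1).
Complete factorization: g(θ) = (θ + 1)^4·(θ² + θ + 1).
Factor degrees with multiplicity: 1 + 1 + 1 + 1 + 2 = 6.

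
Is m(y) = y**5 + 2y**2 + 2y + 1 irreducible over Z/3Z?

Check for roots in Z/3Z: m(0) = 1; m(1) = 0 → root; m(2) = 0 → root.
m(1) = 0, so (y − 1) divides m(y); m is reducible.

No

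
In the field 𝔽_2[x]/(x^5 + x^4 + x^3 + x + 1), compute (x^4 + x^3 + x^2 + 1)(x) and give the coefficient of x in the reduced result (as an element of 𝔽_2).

Multiply in 𝔽_2[x]: (x^4 + x^3 + x^2 + 1)·(x) = x^5 + x^4 + x^3 + x.
Reduce using x^5 ≡ x^4 + x^3 + x + 1 (mod x^5 + x^4 + x^3 + x + 1).
Reduced: 1.

0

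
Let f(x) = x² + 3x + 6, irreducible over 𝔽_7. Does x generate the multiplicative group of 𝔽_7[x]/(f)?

|GF(7^2)^×| = 7^2 − 1 = 48. Prime factorization: 48 = 2^4·3.
f is primitive ⇔ x has order 48 in GF(7)[x]/(f), i.e. x^(48/q) ≠ 1 for each prime q | 48.
x^(24) mod f = 6.
x^(16) mod f = 1
Since x^(16) = 1, the order of x divides 16 < 48; not primitive.

No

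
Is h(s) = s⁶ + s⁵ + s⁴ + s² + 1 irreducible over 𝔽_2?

Yes

Check for roots in 𝔽_2: h(0) = 1; h(1) = 1.
No roots, so no linear factors.
Monic irreducibles of degree 2 over GF(2): s² + s + 1.
None of them divide h (all give nonzero remainder).
Monic irreducibles of degree 3 over GF(2): s³ + s + 1, s³ + s² + 1.
None of them divide h (all give nonzero remainder).
No irreducible factor of degree ≤ 3 exists, so h is irreducible over GF(2).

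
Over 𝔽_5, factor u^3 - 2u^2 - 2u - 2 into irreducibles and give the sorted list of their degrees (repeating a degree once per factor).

1, 2

Write h(u) = u^3 - 2u^2 - 2u - 2.
Roots in 𝔽_5: h(0) = 3; h(1) = 0 → root; h(2) = 4; h(3) = 1; h(4) = 2.
Linear factors from roots: (u - 1).
Complete factorization: h(u) = (u - 1)·(u^2 - u + 2).
Factor degrees with multiplicity: 1 + 2 = 3.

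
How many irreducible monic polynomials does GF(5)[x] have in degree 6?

Gauss's count: N_{5}(6) = (1/6) Σ_{d|6} μ(6/d)·5^d.
Divisors of 6: 1, 2, 3, 6; μ(6/d) for each: 1, -1, -1, 1.
Σ = 5^1 − 5^2 − 5^3 + 5^6 = 15480.
N = 15480/6 = 2580.

2580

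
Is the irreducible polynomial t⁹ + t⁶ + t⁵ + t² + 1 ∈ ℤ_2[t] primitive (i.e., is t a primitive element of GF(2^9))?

No

Write f(t) = t⁹ + t⁶ + t⁵ + t² + 1.
|GF(2^9)^×| = 2^9 − 1 = 511. Prime factorization: 511 = 7·73.
f is primitive ⇔ t has order 511 in GF(2)[t]/(f), i.e. t^(511/q) ≠ 1 for each prime q | 511.
t^(73) mod f = 1
t^(7) mod f = t⁷.
Since t^(73) = 1, the order of t divides 73 < 511; not primitive.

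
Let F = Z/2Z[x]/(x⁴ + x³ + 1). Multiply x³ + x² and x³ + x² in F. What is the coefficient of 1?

0

Multiply in Z/2Z[x]: (x³ + x²)·(x³ + x²) = x⁶ + x⁴.
Reduce using x⁴ ≡ x³ + 1 (mod x⁴ + x³ + 1).
Reduced: x² + x.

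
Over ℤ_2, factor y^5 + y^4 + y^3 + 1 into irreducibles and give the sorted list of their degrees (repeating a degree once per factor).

1, 1, 3

Write h(y) = y^5 + y^4 + y^3 + 1.
Roots in ℤ_2: h(0) = 1; h(1) = 0 → root.
Linear factors from roots: (y + 1).
Complete factorization: h(y) = (y + 1)^2·(y^3 + y^2 + 1).
Factor degrees with multiplicity: 1 + 1 + 3 = 5.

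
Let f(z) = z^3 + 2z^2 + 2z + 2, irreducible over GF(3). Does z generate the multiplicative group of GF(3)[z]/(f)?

No

|GF(3^3)^×| = 3^3 − 1 = 26. Prime factorization: 26 = 2·13.
f is primitive ⇔ z has order 26 in GF(3)[z]/(f), i.e. z^(26/q) ≠ 1 for each prime q | 26.
z^(13) mod f = 1
z^(2) mod f = z^2.
Since z^(13) = 1, the order of z divides 13 < 26; not primitive.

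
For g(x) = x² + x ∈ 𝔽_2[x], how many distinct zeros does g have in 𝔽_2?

2

Evaluate at each of the 2 elements of 𝔽_2:
g(0) = 0 → root; g(1) = 0 → root.
Roots: {0, 1}.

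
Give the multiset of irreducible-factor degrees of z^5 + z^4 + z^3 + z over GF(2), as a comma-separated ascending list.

1, 1, 3

Write h(z) = z^5 + z^4 + z^3 + z.
Roots in GF(2): h(0) = 0 → root; h(1) = 0 → root.
Linear factors from roots: (z), (z + 1).
Complete factorization: h(z) = (z)·(z + 1)·(z^3 + z + 1).
Factor degrees with multiplicity: 1 + 1 + 3 = 5.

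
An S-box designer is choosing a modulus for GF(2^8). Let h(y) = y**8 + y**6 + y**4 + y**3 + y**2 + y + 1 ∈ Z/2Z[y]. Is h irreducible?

Check for roots in Z/2Z: h(0) = 1; h(1) = 1.
No roots, so no linear factors.
Monic irreducibles of degree 2 over GF(2): y**2 + y + 1.
None of them divide h (all give nonzero remainder).
Monic irreducibles of degree 3 over GF(2): y**3 + y + 1, y**3 + y**2 + 1.
None of them divide h (all give nonzero remainder).
Monic irreducibles of degree 4 over GF(2): y**4 + y + 1, y**4 + y**3 + 1, y**4 + y**3 + y**2 + y + 1.
None of them divide h (all give nonzero remainder).
No irreducible factor of degree ≤ 4 exists, so h is irreducible over GF(2).

Yes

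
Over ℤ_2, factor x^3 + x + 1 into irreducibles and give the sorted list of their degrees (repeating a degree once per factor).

Write g(x) = x^3 + x + 1.
Roots in ℤ_2: g(0) = 1; g(1) = 1.
Complete factorization: g(x) = (x^3 + x + 1).
Factor degrees with multiplicity: 3 = 3.

3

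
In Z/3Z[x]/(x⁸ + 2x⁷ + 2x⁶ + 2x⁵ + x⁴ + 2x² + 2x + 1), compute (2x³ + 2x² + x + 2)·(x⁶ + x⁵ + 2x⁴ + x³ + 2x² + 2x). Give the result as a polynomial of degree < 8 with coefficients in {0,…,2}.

2x^6 + 2x^5 + x^4 + x^3 + 2x^2 + 2x

Multiply in Z/3Z[x]: (2x³ + 2x² + x + 2)·(x⁶ + x⁵ + 2x⁴ + x³ + 2x² + 2x) = 2x⁹ + x⁸ + x⁷ + x⁵ + x⁴ + 2x³ + x.
Reduce using x⁸ ≡ x⁷ + x⁶ + x⁵ + 2x⁴ + x² + x + 2 (mod x⁸ + 2x⁷ + 2x⁶ + 2x⁵ + x⁴ + 2x² + 2x + 1).
Reduced: 2x⁶ + 2x⁵ + x⁴ + x³ + 2x² + 2x.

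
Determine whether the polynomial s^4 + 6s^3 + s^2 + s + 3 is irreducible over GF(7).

Yes

Write m(s) = s^4 + 6s^3 + s^2 + s + 3.
Check for roots in GF(7): m(0) = 3; m(1) = 5; m(2) = 3; m(3) = 6; m(4) = 5; m(5) = 1; m(6) = 5.
No roots, so no linear factors.
Degree-2 irreducible divisors: test the 21 monic irreducibles of degree 2 over GF(7).
None of them divide m (all give nonzero remainder).
No irreducible factor of degree ≤ 2 exists, so m is irreducible over GF(7).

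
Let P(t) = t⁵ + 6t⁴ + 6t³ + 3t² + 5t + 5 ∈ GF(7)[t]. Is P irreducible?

Check for roots in GF(7): P(0) = 5; P(1) = 5; P(2) = 0 → root; P(3) = 0 → root; P(4) = 0 → root; P(5) = 2; P(6) = 2.
P(2) = 0, so (t − 2) divides P(t); P is reducible.

No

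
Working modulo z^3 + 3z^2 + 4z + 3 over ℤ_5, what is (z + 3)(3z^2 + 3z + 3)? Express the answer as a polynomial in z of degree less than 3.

Multiply in ℤ_5[z]: (z + 3)·(3z^2 + 3z + 3) = 3z^3 + 2z^2 + 2z + 4.
Reduce using z^3 ≡ 2z^2 + z + 2 (mod z^3 + 3z^2 + 4z + 3).
Reduced: 3z^2.

3z^2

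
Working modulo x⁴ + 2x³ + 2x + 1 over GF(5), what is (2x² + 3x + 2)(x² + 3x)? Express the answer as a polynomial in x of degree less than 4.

Multiply in GF(5)[x]: (2x² + 3x + 2)·(x² + 3x) = 2x⁴ + 4x³ + x² + x.
Reduce using x⁴ ≡ 3x³ + 3x + 4 (mod x⁴ + 2x³ + 2x + 1).
Reduced: x² + 2x + 3.

x^2 + 2x + 3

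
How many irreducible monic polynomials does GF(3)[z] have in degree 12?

By the necklace-counting formula, N_3(12) = (1/12) Σ_{d|12} μ(12/d)·3^d.
Divisors of 12: 1, 2, 3, 4, 6, 12; μ(12/d) for each: 0, 1, 0, -1, -1, 1.
Σ = 3^2 − 3^4 − 3^6 + 3^12 = 530640.
N = 530640/12 = 44220.

44220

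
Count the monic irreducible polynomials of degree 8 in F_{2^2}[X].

8160

The number of monic irreducibles of degree 8 over GF(4) is (1/8)·Σ_{d∣8} μ(8/d) 4^d.
Divisors of 8: 1, 2, 4, 8; μ(8/d) for each: 0, 0, -1, 1.
Σ = − 4^4 + 4^8 = 65280.
N = 65280/8 = 8160.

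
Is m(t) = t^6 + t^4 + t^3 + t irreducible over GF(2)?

Check for roots in GF(2): m(0) = 0 → root; m(1) = 0 → root.
m(0) = 0, so (t) divides m(t); m is reducible.

No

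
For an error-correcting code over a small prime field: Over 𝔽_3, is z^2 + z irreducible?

Write g(z) = z^2 + z.
Check for roots in 𝔽_3: g(0) = 0 → root; g(1) = 2; g(2) = 0 → root.
g(0) = 0, so (z) divides g(z); g is reducible.

No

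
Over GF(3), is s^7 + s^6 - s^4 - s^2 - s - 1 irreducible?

Write f(s) = s^7 + s^6 - s^4 - s^2 - s - 1.
Check for roots in GF(3): f(0) = 2; f(1) = 1; f(2) = 1.
No roots, so no linear factors.
Monic irreducibles of degree 2 over GF(3): s^2 + 1, s^2 + s - 1, s^2 - s - 1.
None of them divide f (all give nonzero remainder).
Degree-3 irreducible divisors: test the 8 monic irreducibles of degree 3 over GF(3).
None of them divide f (all give nonzero remainder).
No irreducible factor of degree ≤ 3 exists, so f is irreducible over GF(3).

Yes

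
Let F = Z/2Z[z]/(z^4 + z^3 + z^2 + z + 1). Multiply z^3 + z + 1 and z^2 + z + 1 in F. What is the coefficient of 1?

Multiply in Z/2Z[z]: (z^3 + z + 1)·(z^2 + z + 1) = z^5 + z^4 + 1.
Reduce using z^4 ≡ z^3 + z^2 + z + 1 (mod z^4 + z^3 + z^2 + z + 1).
Reduced: z^3 + z^2 + z + 1.

1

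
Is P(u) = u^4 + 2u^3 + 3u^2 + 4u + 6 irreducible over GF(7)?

Yes

Check for roots in GF(7): P(0) = 6; P(1) = 2; P(2) = 2; P(3) = 5; P(4) = 6; P(5) = 3; P(6) = 4.
No roots, so no linear factors.
Degree-2 irreducible divisors: test the 21 monic irreducibles of degree 2 over GF(7).
None of them divide P (all give nonzero remainder).
No irreducible factor of degree ≤ 2 exists, so P is irreducible over GF(7).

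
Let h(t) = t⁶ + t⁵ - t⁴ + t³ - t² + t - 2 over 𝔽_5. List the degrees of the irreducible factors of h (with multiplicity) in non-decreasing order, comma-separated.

1, 1, 2, 2

Roots in 𝔽_5: h(0) = 3; h(1) = 0 → root; h(2) = 4; h(3) = 0 → root; h(4) = 4.
Linear factors from roots: (t - 1), (t + 2).
Complete factorization: h(t) = (t + 2)·(t - 1)·(t² + t + 1)·(t² - t + 1).
Factor degrees with multiplicity: 1 + 1 + 2 + 2 = 6.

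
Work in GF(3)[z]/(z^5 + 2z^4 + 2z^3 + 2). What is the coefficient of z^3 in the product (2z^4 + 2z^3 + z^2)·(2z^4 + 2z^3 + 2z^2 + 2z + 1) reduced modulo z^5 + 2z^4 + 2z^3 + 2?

2

Multiply in GF(3)[z]: (2z^4 + 2z^3 + z^2)·(2z^4 + 2z^3 + 2z^2 + 2z + 1) = z^8 + 2z^7 + z^6 + z^5 + 2z^4 + z^3 + z^2.
Reduce using z^5 ≡ z^4 + z^3 + 1 (mod z^5 + 2z^4 + 2z^3 + 2).
Reduced: z^4 + 2z^3 + z^2 + 2z.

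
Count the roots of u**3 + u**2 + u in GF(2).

Write f(u) = u**3 + u**2 + u.
Evaluate at each of the 2 elements of GF(2):
f(0) = 0 → root; f(1) = 1.
Roots: {0}.

1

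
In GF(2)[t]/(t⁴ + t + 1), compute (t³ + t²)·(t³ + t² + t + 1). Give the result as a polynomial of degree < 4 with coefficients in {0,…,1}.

Multiply in GF(2)[t]: (t³ + t²)·(t³ + t² + t + 1) = t⁶ + t².
Reduce using t⁴ ≡ t + 1 (mod t⁴ + t + 1).
Reduced: t³.

t^3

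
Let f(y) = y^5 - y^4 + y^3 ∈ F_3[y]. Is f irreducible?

Check for roots in F_3: f(0) = 0 → root; f(1) = 1; f(2) = 0 → root.
f(0) = 0, so (y) divides f(y); f is reducible.

No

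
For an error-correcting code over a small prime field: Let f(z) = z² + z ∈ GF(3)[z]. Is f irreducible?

No

Check for roots in GF(3): f(0) = 0 → root; f(1) = 2; f(2) = 0 → root.
f(0) = 0, so (z) divides f(z); f is reducible.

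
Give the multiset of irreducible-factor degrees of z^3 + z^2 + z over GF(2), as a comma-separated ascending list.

Write g(z) = z^3 + z^2 + z.
Roots in GF(2): g(0) = 0 → root; g(1) = 1.
Linear factors from roots: (z).
Complete factorization: g(z) = (z)·(z^2 + z + 1).
Factor degrees with multiplicity: 1 + 2 = 3.

1, 2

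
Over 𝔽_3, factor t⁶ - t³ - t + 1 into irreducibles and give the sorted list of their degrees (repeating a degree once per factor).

1, 2, 3

Write g(t) = t⁶ - t³ - t + 1.
Roots in 𝔽_3: g(0) = 1; g(1) = 0 → root; g(2) = 1.
Linear factors from roots: (t - 1).
Complete factorization: g(t) = (t - 1)·(t² + 1)·(t³ + t² - 1).
Factor degrees with multiplicity: 1 + 2 + 3 = 6.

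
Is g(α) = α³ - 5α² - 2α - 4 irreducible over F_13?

Yes

Check each element of F_13 for a root: g(0)=9, g(1)=3, g(2)=6, g(3)=11, g(4)=11, g(5)=12, g(6)=7, g(7)=2, g(8)=3, g(9)=3, g(10)=8, g(11)=11, g(12)=5.
No roots. A degree-3 polynomial over a field with no linear factor is irreducible.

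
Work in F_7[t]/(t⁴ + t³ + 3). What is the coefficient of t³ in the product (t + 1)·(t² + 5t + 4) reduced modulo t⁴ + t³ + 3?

1

Multiply in F_7[t]: (t + 1)·(t² + 5t + 4) = t³ + 6t² + 2t + 4.
Reduced: t³ + 6t² + 2t + 4.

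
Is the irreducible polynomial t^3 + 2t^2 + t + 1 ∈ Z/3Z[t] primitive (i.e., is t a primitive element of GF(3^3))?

Yes

Write f(t) = t^3 + 2t^2 + t + 1.
|GF(3^3)^×| = 3^3 − 1 = 26. Prime factorization: 26 = 2·13.
f is primitive ⇔ t has order 26 in GF(3)[t]/(f), i.e. t^(26/q) ≠ 1 for each prime q | 26.
t^(13) mod f = 2.
t^(2) mod f = t^2.
None equal 1, so t has full order 26; f is primitive.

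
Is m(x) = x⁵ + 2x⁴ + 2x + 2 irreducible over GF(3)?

Yes

Check for roots in GF(3): m(0) = 2; m(1) = 1; m(2) = 1.
No roots, so no linear factors.
Monic irreducibles of degree 2 over GF(3): x² + 1, x² + x + 2, x² + 2x + 2.
None of them divide m (all give nonzero remainder).
No irreducible factor of degree ≤ 2 exists, so m is irreducible over GF(3).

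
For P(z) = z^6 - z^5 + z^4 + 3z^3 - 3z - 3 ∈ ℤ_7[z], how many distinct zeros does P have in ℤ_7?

Evaluate at each of the 7 elements of ℤ_7:
P(0) = 4; P(1) = 5; P(2) = 0 → root; P(3) = 6; P(4) = 5; P(5) = 0 → root; P(6) = 0 → root.
Roots: {2, 5, 6}.

3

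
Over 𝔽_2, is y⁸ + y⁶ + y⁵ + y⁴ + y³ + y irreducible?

No

Write h(y) = y⁸ + y⁶ + y⁵ + y⁴ + y³ + y.
Check for roots in 𝔽_2: h(0) = 0 → root; h(1) = 0 → root.
h(0) = 0, so (y) divides h(y); h is reducible.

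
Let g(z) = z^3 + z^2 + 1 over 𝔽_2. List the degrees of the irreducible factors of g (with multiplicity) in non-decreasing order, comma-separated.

3

Roots in 𝔽_2: g(0) = 1; g(1) = 1.
Complete factorization: g(z) = (z^3 + z^2 + 1).
Factor degrees with multiplicity: 3 = 3.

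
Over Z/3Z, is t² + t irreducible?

Write h(t) = t² + t.
Check for roots in Z/3Z: h(0) = 0 → root; h(1) = 2; h(2) = 0 → root.
h(0) = 0, so (t) divides h(t); h is reducible.

No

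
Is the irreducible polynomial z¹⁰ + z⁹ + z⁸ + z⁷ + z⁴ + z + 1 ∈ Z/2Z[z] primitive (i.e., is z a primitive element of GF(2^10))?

Yes

Write f(z) = z¹⁰ + z⁹ + z⁸ + z⁷ + z⁴ + z + 1.
|GF(2^10)^×| = 2^10 − 1 = 1023. Prime factorization: 1023 = 3·11·31.
f is primitive ⇔ z has order 1023 in GF(2)[z]/(f), i.e. z^(1023/q) ≠ 1 for each prime q | 1023.
z^(341) mod f = z⁸ + z⁴ + z³ + 1.
z^(93) mod f = z⁸ + z³ + z.
z^(33) mod f = z⁶ + z⁴ + z² + z.
None equal 1, so z has full order 1023; f is primitive.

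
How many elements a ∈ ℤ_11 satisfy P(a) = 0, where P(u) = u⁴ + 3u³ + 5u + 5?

Evaluate at each of the 11 elements of ℤ_11:
P(0) = 5; P(1) = 3; P(2) = 0 → root; P(3) = 6; P(4) = 0 → root; P(5) = 7; P(6) = 10; P(7) = 5; P(8) = 1; P(9) = 9; P(10) = 9.
Roots: {2, 4}.

2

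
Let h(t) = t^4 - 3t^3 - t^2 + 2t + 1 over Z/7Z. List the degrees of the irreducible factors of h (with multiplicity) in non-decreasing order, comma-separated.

1, 1, 2

Linear factors from roots: (t - 1), (t - 2).
Complete factorization: h(t) = (t - 2)·(t - 1)·(t^2 - 3).
Factor degrees with multiplicity: 1 + 1 + 2 = 4.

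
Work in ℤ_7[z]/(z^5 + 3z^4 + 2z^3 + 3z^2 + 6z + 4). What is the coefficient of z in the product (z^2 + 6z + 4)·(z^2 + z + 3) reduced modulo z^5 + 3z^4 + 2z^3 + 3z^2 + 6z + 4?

Multiply in ℤ_7[z]: (z^2 + 6z + 4)·(z^2 + z + 3) = z^4 + 6z^2 + z + 5.
Reduced: z^4 + 6z^2 + z + 5.

1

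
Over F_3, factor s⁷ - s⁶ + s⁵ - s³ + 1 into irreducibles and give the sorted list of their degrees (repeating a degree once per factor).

Write h(s) = s⁷ - s⁶ + s⁵ - s³ + 1.
Roots in F_3: h(0) = 1; h(1) = 1; h(2) = 2.
Complete factorization: h(s) = (s⁷ - s⁶ + s⁵ - s³ + 1).
Factor degrees with multiplicity: 7 = 7.

7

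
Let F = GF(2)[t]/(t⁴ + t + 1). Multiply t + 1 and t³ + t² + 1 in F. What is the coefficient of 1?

0

Multiply in GF(2)[t]: (t + 1)·(t³ + t² + 1) = t⁴ + t² + t + 1.
Reduce using t⁴ ≡ t + 1 (mod t⁴ + t + 1).
Reduced: t².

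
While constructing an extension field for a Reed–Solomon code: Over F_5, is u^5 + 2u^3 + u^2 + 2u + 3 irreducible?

Write h(u) = u^5 + 2u^3 + u^2 + 2u + 3.
Check for roots in F_5: h(0) = 3; h(1) = 4; h(2) = 4; h(3) = 0 → root; h(4) = 4.
h(3) = 0, so (u − 3) divides h(u); h is reducible.

No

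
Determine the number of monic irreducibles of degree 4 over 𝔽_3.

18

Gauss's count: N_{3}(4) = (1/4) Σ_{d|4} μ(4/d)·3^d.
Divisors of 4: 1, 2, 4; μ(4/d) for each: 0, -1, 1.
Σ = − 3^2 + 3^4 = 72.
N = 72/4 = 18.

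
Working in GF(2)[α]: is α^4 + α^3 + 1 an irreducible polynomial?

Write h(α) = α^4 + α^3 + 1.
Check for roots in GF(2): h(0) = 1; h(1) = 1.
No roots, so no linear factors.
Monic irreducibles of degree 2 over GF(2): α^2 + α + 1.
None of them divide h (all give nonzero remainder).
No irreducible factor of degree ≤ 2 exists, so h is irreducible over GF(2).

Yes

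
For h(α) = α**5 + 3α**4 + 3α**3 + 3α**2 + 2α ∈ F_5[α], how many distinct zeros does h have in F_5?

Evaluate at each of the 5 elements of F_5:
h(0) = 0 → root; h(1) = 2; h(2) = 0 → root; h(3) = 0 → root; h(4) = 0 → root.
Roots: {0, 2, 3, 4}.

4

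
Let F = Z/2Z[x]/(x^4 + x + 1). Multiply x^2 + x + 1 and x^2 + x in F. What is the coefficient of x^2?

0

Multiply in Z/2Z[x]: (x^2 + x + 1)·(x^2 + x) = x^4 + x.
Reduce using x^4 ≡ x + 1 (mod x^4 + x + 1).
Reduced: 1.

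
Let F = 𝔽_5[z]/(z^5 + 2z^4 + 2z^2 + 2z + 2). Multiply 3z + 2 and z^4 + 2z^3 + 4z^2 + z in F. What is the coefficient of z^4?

Multiply in 𝔽_5[z]: (3z + 2)·(z^4 + 2z^3 + 4z^2 + z) = 3z^5 + 3z^4 + z^3 + z^2 + 2z.
Reduce using z^5 ≡ 3z^4 + 3z^2 + 3z + 3 (mod z^5 + 2z^4 + 2z^2 + 2z + 2).
Reduced: 2z^4 + z^3 + z + 4.

2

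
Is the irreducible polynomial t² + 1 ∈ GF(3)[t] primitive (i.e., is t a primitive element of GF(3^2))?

Write f(t) = t² + 1.
|GF(3^2)^×| = 3^2 − 1 = 8. Prime factorization: 8 = 2^3.
f is primitive ⇔ t has order 8 in GF(3)[t]/(f), i.e. t^(8/q) ≠ 1 for each prime q | 8.
t^(4) mod f = 1
Since t^(4) = 1, the order of t divides 4 < 8; not primitive.

No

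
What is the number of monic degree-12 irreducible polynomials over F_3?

Gauss's count: N_{3}(12) = (1/12) Σ_{d|12} μ(12/d)·3^d.
Divisors of 12: 1, 2, 3, 4, 6, 12; μ(12/d) for each: 0, 1, 0, -1, -1, 1.
Σ = 3^2 − 3^4 − 3^6 + 3^12 = 530640.
N = 530640/12 = 44220.

44220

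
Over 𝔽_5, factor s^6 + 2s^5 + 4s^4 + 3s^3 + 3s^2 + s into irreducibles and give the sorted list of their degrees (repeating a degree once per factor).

1, 1, 1, 1, 2

Write g(s) = s^6 + 2s^5 + 4s^4 + 3s^3 + 3s^2 + s.
Roots in 𝔽_5: g(0) = 0 → root; g(1) = 4; g(2) = 0 → root; g(3) = 0 → root; g(4) = 2.
Linear factors from roots: (s), (s + 3), (s + 2).
Complete factorization: g(s) = (s)·(s + 3)·(s + 2)^2·(s^2 + 3).
Factor degrees with multiplicity: 1 + 1 + 1 + 1 + 2 = 6.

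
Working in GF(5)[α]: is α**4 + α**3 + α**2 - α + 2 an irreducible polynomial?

Yes

Write h(α) = α**4 + α**3 + α**2 - α + 2.
Check for roots in GF(5): h(0) = 2; h(1) = 4; h(2) = 3; h(3) = 1; h(4) = 4.
No roots, so no linear factors.
Degree-2 irreducible divisors: test the 10 monic irreducibles of degree 2 over GF(5).
None of them divide h (all give nonzero remainder).
No irreducible factor of degree ≤ 2 exists, so h is irreducible over GF(5).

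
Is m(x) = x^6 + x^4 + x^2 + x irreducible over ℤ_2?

No

Check for roots in ℤ_2: m(0) = 0 → root; m(1) = 0 → root.
m(0) = 0, so (x) divides m(x); m is reducible.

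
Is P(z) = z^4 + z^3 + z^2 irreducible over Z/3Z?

No

Check for roots in Z/3Z: P(0) = 0 → root; P(1) = 0 → root; P(2) = 1.
P(0) = 0, so (z) divides P(z); P is reducible.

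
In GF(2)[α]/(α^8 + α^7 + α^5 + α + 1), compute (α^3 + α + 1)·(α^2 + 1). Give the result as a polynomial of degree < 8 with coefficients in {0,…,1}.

α^5 + α^2 + α + 1

Multiply in GF(2)[α]: (α^3 + α + 1)·(α^2 + 1) = α^5 + α^2 + α + 1.
Reduced: α^5 + α^2 + α + 1.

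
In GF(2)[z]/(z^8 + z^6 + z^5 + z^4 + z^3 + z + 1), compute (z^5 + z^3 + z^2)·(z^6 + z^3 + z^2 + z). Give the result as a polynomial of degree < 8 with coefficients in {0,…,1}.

z^5 + z^3 + z + 1

Multiply in GF(2)[z]: (z^5 + z^3 + z^2)·(z^6 + z^3 + z^2 + z) = z^11 + z^9 + z^7 + z^3.
Reduce using z^8 ≡ z^6 + z^5 + z^4 + z^3 + z + 1 (mod z^8 + z^6 + z^5 + z^4 + z^3 + z + 1).
Reduced: z^5 + z^3 + z + 1.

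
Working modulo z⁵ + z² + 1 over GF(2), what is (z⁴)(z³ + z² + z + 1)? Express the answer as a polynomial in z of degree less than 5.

Multiply in GF(2)[z]: (z⁴)·(z³ + z² + z + 1) = z⁷ + z⁶ + z⁵ + z⁴.
Reduce using z⁵ ≡ z² + 1 (mod z⁵ + z² + 1).
Reduced: z³ + z + 1.

z^3 + z + 1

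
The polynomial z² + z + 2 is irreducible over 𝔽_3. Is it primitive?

Write f(z) = z² + z + 2.
|GF(3^2)^×| = 3^2 − 1 = 8. Prime factorization: 8 = 2^3.
f is primitive ⇔ z has order 8 in GF(3)[z]/(f), i.e. z^(8/q) ≠ 1 for each prime q | 8.
z^(4) mod f = 2.
None equal 1, so z has full order 8; f is primitive.

Yes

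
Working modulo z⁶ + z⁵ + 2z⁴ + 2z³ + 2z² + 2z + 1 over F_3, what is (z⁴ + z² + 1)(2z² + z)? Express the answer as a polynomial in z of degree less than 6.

Multiply in F_3[z]: (z⁴ + z² + 1)·(2z² + z) = 2z⁶ + z⁵ + 2z⁴ + z³ + 2z² + z.
Reduce using z⁶ ≡ 2z⁵ + z⁴ + z³ + z² + z + 2 (mod z⁶ + z⁵ + 2z⁴ + 2z³ + 2z² + 2z + 1).
Reduced: 2z⁵ + z⁴ + z² + 1.

2z^5 + z^4 + z^2 + 1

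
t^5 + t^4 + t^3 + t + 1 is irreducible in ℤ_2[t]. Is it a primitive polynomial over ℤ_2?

Yes

Write f(t) = t^5 + t^4 + t^3 + t + 1.
|GF(2^5)^×| = 2^5 − 1 = 31. Prime factorization: 31 = 31.
f is primitive ⇔ t has order 31 in GF(2)[t]/(f), i.e. t^(31/q) ≠ 1 for each prime q | 31.
t^(1) mod f = t.
None equal 1, so t has full order 31; f is primitive.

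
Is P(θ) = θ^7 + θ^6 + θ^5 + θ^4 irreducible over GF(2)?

Check for roots in GF(2): P(0) = 0 → root; P(1) = 0 → root.
P(0) = 0, so (θ) divides P(θ); P is reducible.

No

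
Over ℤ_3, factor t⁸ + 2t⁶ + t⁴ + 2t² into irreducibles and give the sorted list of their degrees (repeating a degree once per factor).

Write g(t) = t⁸ + 2t⁶ + t⁴ + 2t².
Roots in ℤ_3: g(0) = 0 → root; g(1) = 0 → root; g(2) = 0 → root.
Linear factors from roots: (t), (t + 2), (t + 1).
Complete factorization: g(t) = (t + 1)·(t + 2)·(t)^2·(t² + t + 2)·(t² + 2t + 2).
Factor degrees with multiplicity: 1 + 1 + 1 + 1 + 2 + 2 = 8.

1, 1, 1, 1, 2, 2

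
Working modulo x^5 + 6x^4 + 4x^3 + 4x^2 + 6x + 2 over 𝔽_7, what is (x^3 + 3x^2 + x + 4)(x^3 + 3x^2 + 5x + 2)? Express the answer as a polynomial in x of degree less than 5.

Multiply in 𝔽_7[x]: (x^3 + 3x^2 + x + 4)·(x^3 + 3x^2 + 5x + 2) = x^6 + 6x^5 + x^4 + 3x^3 + 2x^2 + x + 1.
Reduce using x^5 ≡ x^4 + 3x^3 + 3x^2 + x + 5 (mod x^5 + 6x^4 + 4x^3 + 4x^2 + 6x + 2).
Reduced: 4x^4 + 6x^3 + 3x^2 + 6x + 1.

4x^4 + 6x^3 + 3x^2 + 6x + 1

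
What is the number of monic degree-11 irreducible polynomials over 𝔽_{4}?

381300

Gauss's count: N_{4}(11) = (1/11) Σ_{d|11} μ(11/d)·4^d.
Divisors of 11: 1, 11; μ(11/d) for each: -1, 1.
Σ = − 4^1 + 4^11 = 4194300.
N = 4194300/11 = 381300.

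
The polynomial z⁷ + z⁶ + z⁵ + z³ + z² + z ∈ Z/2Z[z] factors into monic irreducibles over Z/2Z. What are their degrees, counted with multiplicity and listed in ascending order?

Write f(z) = z⁷ + z⁶ + z⁵ + z³ + z² + z.
Roots in Z/2Z: f(0) = 0 → root; f(1) = 0 → root.
Linear factors from roots: (z), (z + 1).
Complete factorization: f(z) = (z)·(z + 1)^4·(z² + z + 1).
Factor degrees with multiplicity: 1 + 1 + 1 + 1 + 1 + 2 = 7.

1, 1, 1, 1, 1, 2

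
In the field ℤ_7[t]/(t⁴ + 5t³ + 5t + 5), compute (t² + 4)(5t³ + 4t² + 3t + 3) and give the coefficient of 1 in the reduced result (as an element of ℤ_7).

5

Multiply in ℤ_7[t]: (t² + 4)·(5t³ + 4t² + 3t + 3) = 5t⁵ + 4t⁴ + 2t³ + 5t² + 5t + 5.
Reduce using t⁴ ≡ 2t³ + 2t + 2 (mod t⁴ + 5t³ + 5t + 5).
Reduced: 2t³ + t² + t + 5.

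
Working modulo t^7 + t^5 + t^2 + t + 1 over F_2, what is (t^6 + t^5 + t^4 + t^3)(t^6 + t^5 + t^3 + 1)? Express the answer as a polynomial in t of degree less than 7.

Multiply in F_2[t]: (t^6 + t^5 + t^4 + t^3)·(t^6 + t^5 + t^3 + 1) = t^12 + t^9 + t^7 + t^5 + t^4 + t^3.
Reduce using t^7 ≡ t^5 + t^2 + t + 1 (mod t^7 + t^5 + t^2 + t + 1).
Reduced: t^4 + t^2 + 1.

t^4 + t^2 + 1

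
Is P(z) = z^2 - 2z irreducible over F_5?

No

Check for roots in F_5: P(0) = 0 → root; P(1) = 4; P(2) = 0 → root; P(3) = 3; P(4) = 3.
P(0) = 0, so (z) divides P(z); P is reducible.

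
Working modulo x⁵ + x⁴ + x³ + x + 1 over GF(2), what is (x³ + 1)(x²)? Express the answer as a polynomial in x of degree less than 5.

Multiply in GF(2)[x]: (x³ + 1)·(x²) = x⁵ + x².
Reduce using x⁵ ≡ x⁴ + x³ + x + 1 (mod x⁵ + x⁴ + x³ + x + 1).
Reduced: x⁴ + x³ + x² + x + 1.

x^4 + x^3 + x^2 + x + 1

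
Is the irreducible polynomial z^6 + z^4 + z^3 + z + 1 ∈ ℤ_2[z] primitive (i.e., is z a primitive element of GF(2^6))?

Write f(z) = z^6 + z^4 + z^3 + z + 1.
|GF(2^6)^×| = 2^6 − 1 = 63. Prime factorization: 63 = 3^2·7.
f is primitive ⇔ z has order 63 in GF(2)[z]/(f), i.e. z^(63/q) ≠ 1 for each prime q | 63.
z^(21) mod f = z^3 + z^2 + z.
z^(9) mod f = z^5 + z^4 + z^2 + 1.
None equal 1, so z has full order 63; f is primitive.

Yes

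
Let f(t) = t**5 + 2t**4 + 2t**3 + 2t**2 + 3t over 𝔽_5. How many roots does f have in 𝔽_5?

2

Evaluate at each of the 5 elements of 𝔽_5:
f(0) = 0 → root; f(1) = 0 → root; f(2) = 4; f(3) = 1; f(4) = 3.
Roots: {0, 1}.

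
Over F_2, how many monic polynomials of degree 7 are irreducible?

By the necklace-counting formula, N_2(7) = (1/7) Σ_{d|7} μ(7/d)·2^d.
Divisors of 7: 1, 7; μ(7/d) for each: -1, 1.
Σ = − 2^1 + 2^7 = 126.
N = 126/7 = 18.

18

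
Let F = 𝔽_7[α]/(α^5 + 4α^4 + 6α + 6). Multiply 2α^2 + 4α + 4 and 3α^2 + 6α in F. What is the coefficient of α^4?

Multiply in 𝔽_7[α]: (2α^2 + 4α + 4)·(3α^2 + 6α) = 6α^4 + 3α^3 + α^2 + 3α.
Reduced: 6α^4 + 3α^3 + α^2 + 3α.

6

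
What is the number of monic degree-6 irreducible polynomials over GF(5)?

The number of monic irreducibles of degree 6 over GF(5) is (1/6)·Σ_{d∣6} μ(6/d) 5^d.
Divisors of 6: 1, 2, 3, 6; μ(6/d) for each: 1, -1, -1, 1.
Σ = 5^1 − 5^2 − 5^3 + 5^6 = 15480.
N = 15480/6 = 2580.

2580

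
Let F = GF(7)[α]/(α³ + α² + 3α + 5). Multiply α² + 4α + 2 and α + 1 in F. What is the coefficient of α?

3

Multiply in GF(7)[α]: (α² + 4α + 2)·(α + 1) = α³ + 5α² + 6α + 2.
Reduce using α³ ≡ 6α² + 4α + 2 (mod α³ + α² + 3α + 5).
Reduced: 4α² + 3α + 4.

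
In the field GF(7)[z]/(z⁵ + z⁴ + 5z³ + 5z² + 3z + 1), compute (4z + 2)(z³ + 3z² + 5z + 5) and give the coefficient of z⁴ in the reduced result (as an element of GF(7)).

4

Multiply in GF(7)[z]: (4z + 2)·(z³ + 3z² + 5z + 5) = 4z⁴ + 5z² + 2z + 3.
Reduced: 4z⁴ + 5z² + 2z + 3.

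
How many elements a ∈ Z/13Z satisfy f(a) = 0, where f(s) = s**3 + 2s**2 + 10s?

Evaluate at each of the 13 elements of Z/13Z:
f(0) = 0 → root; f(1) = 0 → root; f(2) = 10; f(3) = 10; f(4) = 6; f(5) = 4; f(6) = 10; f(7) = 4; f(8) = 5; f(9) = 6; f(10) = 0 → root; f(11) = 6; f(12) = 4.
Roots: {0, 1, 10}.

3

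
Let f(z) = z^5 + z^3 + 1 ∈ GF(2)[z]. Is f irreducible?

Check for roots in GF(2): f(0) = 1; f(1) = 1.
No roots, so no linear factors.
Monic irreducibles of degree 2 over GF(2): z^2 + z + 1.
None of them divide f (all give nonzero remainder).
No irreducible factor of degree ≤ 2 exists, so f is irreducible over GF(2).

Yes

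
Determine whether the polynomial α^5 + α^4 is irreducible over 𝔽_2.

No

Write h(α) = α^5 + α^4.
Check for roots in 𝔽_2: h(0) = 0 → root; h(1) = 0 → root.
h(0) = 0, so (α) divides h(α); h is reducible.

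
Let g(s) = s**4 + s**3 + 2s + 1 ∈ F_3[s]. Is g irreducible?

Yes

Check for roots in F_3: g(0) = 1; g(1) = 2; g(2) = 2.
No roots, so no linear factors.
Monic irreducibles of degree 2 over GF(3): s**2 + 1, s**2 + s + 2, s**2 + 2s + 2.
None of them divide g (all give nonzero remainder).
No irreducible factor of degree ≤ 2 exists, so g is irreducible over GF(3).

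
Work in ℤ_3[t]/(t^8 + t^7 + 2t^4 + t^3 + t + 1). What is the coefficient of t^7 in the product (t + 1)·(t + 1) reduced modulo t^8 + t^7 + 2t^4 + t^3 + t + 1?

0

Multiply in ℤ_3[t]: (t + 1)·(t + 1) = t^2 + 2t + 1.
Reduced: t^2 + 2t + 1.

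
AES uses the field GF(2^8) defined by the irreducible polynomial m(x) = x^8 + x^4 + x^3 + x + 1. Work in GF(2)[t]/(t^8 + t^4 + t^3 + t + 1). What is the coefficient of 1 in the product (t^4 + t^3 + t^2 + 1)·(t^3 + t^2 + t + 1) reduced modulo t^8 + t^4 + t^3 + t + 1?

Multiply in GF(2)[t]: (t^4 + t^3 + t^2 + 1)·(t^3 + t^2 + t + 1) = t^7 + t^5 + t^4 + t^3 + t + 1.
Reduced: t^7 + t^5 + t^4 + t^3 + t + 1.

1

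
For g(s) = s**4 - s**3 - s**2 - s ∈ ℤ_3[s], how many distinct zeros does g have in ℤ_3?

1

Evaluate at each of the 3 elements of ℤ_3:
g(0) = 0 → root; g(1) = 1; g(2) = 2.
Roots: {0}.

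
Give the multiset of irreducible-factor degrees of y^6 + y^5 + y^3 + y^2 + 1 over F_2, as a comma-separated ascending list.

Write f(y) = y^6 + y^5 + y^3 + y^2 + 1.
Roots in F_2: f(0) = 1; f(1) = 1.
Complete factorization: f(y) = (y^6 + y^5 + y^3 + y^2 + 1).
Factor degrees with multiplicity: 6 = 6.

6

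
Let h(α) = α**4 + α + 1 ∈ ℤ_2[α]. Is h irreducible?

Yes

Check for roots in ℤ_2: h(0) = 1; h(1) = 1.
No roots, so no linear factors.
Monic irreducibles of degree 2 over GF(2): α**2 + α + 1.
None of them divide h (all give nonzero remainder).
No irreducible factor of degree ≤ 2 exists, so h is irreducible over GF(2).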